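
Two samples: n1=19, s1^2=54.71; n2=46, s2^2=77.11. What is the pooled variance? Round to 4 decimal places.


sp^2 = ((n1-1)*s1^2 + (n2-1)*s2^2)/(n1+n2-2)
(n1-1)*s1^2 = 18 * 54.71 = 984.78
(n2-1)*s2^2 = 45 * 77.11 = 3469.95
numerator = 984.78 + 3469.95 = 4454.73
n1+n2-2 = 63
sp^2 = 4454.73 / 63 = 70.71

70.7100


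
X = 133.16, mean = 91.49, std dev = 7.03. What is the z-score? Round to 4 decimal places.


z = (X - mu) / sigma
X - mu = 133.16 - 91.49 = 41.67
z = 41.67 / 7.03 = 4167/703 ≈ 5.927454

5.9275


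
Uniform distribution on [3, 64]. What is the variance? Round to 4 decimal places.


Var = (b-a)^2 / 12
(b-a)^2 = (64 - 3)^2 = 3721
Var = 3721/12 ≈ 310.083333

310.0833


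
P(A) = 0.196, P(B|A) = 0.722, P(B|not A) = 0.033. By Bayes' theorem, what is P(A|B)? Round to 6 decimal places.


P(A|B) = P(B|A)*P(A) / P(B), P(B) = P(B|A)*P(A) + P(B|not A)*P(not A)
P(B|A)*P(A) = 0.722 * 0.196 = 0.141512
P(B|not A)*P(not A) = 0.033 * 0.804 = 0.026532
P(B) = 0.141512 + 0.026532 = 0.168044
P(A|B) = 0.141512 / 0.168044 ≈ 0.84211278

0.842113


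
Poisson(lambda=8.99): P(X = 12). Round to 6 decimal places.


P = e^(-lam) * lam^k / k!
e^(-8.99) ≈ 0.0001246501
lam^k = 8.99^12 ≈ 278686737085.161968
k! = 12! = 479001600
P = 0.0001246501 * 278686737085.161968 / 479001600 ≈ 0.072522

0.072522


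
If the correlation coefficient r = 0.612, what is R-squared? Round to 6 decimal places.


R^2 = r^2 = (0.612)^2 = 0.374544

0.374544


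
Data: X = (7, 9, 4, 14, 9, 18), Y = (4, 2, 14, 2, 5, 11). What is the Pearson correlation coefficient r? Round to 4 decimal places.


r = sum((xi-xbar)(yi-ybar)) / sqrt(sum((xi-xbar)^2) * sum((yi-ybar)^2))
n = 6, xbar = 61/6 ≈ 10.166667, ybar = 38/6 = 19/3 ≈ 6.333333
Sxy = sum((xi-xbar)(yi-ybar)) = -40/3 ≈ -13.333333
Sxx = sum((xi-xbar)^2) = 761/6 ≈ 126.833333
Syy = sum((yi-ybar)^2) = 376/3 ≈ 125.333333
sqrt(Sxx*Syy) ≈ 126.081103
r = Sxy / sqrt(Sxx*Syy) = -13.333333 / 126.081103 ≈ -0.105752

-0.1058


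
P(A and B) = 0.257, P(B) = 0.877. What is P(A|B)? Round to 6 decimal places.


P(A|B) = P(A and B) / P(B) = 0.257 / 0.877 = 257/877 ≈ 0.29304447

0.293044


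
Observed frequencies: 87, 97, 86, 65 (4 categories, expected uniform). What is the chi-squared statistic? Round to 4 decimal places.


chi2 = sum((O-E)^2/E), E = total/4
total = 335, E = 335/4 = 83.75
(87 - 83.75)^2 / 83.75 = 10.5625 / 83.75 = 169/1340 ≈ 0.126119
(97 - 83.75)^2 / 83.75 = 175.5625 / 83.75 = 2809/1340 ≈ 2.096269
(86 - 83.75)^2 / 83.75 = 5.0625 / 83.75 = 81/1340 ≈ 0.060448
(65 - 83.75)^2 / 83.75 = 351.5625 / 83.75 = 1125/268 ≈ 4.197761
chi2 = 2171/335 ≈ 6.480597

6.4806


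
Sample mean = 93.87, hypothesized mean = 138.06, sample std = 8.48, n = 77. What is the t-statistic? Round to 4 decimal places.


t = (xbar - mu0) / (s/sqrt(n))
xbar - mu0 = 93.87 - 138.06 = -44.19
sqrt(77) ≈ 8.77496439
s/sqrt(n) = 8.48 / 8.77496439 ≈ 0.96638569
t = -44.19 / 0.96638569 ≈ -45.727084

-45.7271


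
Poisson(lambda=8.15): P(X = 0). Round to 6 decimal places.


P = e^(-lam) * lam^k / k!
e^(-8.15) ≈ 0.0002887354
lam^k = 8.15^0 = 1
k! = 0! = 1
P = 0.0002887354 * 1 / 1 ≈ 0.000289

0.000289


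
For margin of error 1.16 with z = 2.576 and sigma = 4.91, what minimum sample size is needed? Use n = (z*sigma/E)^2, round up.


z*sigma/E = 2.576 * 4.91 / 1.16 = 79051/7250 ≈ 10.903586
(z*sigma/E)^2 ≈ 118.888192
round up: n = 119

119


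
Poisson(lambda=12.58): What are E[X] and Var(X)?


E[X] = Var(X) = lambda = 12.58

12.58, 12.58


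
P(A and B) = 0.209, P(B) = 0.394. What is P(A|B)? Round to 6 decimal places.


P(A|B) = P(A and B) / P(B) = 0.209 / 0.394 = 209/394 ≈ 0.53045685

0.530457


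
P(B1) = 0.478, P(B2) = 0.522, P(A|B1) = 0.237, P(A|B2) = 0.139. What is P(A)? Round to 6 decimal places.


P(A) = P(A|B1)*P(B1) + P(A|B2)*P(B2)
P(A|B1)*P(B1) = 0.237 * 0.478 = 0.113286
P(A|B2)*P(B2) = 0.139 * 0.522 = 0.072558
P(A) = 0.113286 + 0.072558 = 0.185844

0.185844


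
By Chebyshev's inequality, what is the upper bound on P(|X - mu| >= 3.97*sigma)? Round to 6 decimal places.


P <= 1/k^2
k^2 = 3.97^2 = 15.7609
1/k^2 = 1 / 15.7609 ≈ 0.06344815

0.063448


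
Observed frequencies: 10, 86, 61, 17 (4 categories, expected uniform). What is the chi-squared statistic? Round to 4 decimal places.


chi2 = sum((O-E)^2/E), E = total/4
total = 174, E = 174/4 = 43.5
(10 - 43.5)^2 / 43.5 = 1122.25 / 43.5 = 4489/174 ≈ 25.798851
(86 - 43.5)^2 / 43.5 = 1806.25 / 43.5 = 7225/174 ≈ 41.522989
(61 - 43.5)^2 / 43.5 = 306.25 / 43.5 = 1225/174 ≈ 7.040230
(17 - 43.5)^2 / 43.5 = 702.25 / 43.5 = 2809/174 ≈ 16.143678
chi2 = 7874/87 ≈ 90.505747

90.5057


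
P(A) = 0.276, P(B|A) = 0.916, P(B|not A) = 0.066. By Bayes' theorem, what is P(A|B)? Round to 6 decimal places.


P(A|B) = P(B|A)*P(A) / P(B), P(B) = P(B|A)*P(A) + P(B|not A)*P(not A)
P(B|A)*P(A) = 0.916 * 0.276 = 0.252816
P(B|not A)*P(not A) = 0.066 * 0.724 = 0.047784
P(B) = 0.252816 + 0.047784 = 0.3006
P(A|B) = 0.252816 / 0.3006 ≈ 0.84103792

0.841038


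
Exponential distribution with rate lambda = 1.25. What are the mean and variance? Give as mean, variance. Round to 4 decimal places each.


mean = 1/lam, var = 1/lam^2
mean = 1 / 1.25 = 0.8
lam^2 = 1.25^2 = 1.5625
var = 1 / 1.5625 = 0.64

0.8000, 0.6400


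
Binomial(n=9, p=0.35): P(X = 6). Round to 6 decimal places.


P = C(n,k) * p^k * (1-p)^(n-k)
C(9,6) = 84
p^k = 0.35^6 ≈ 0.001838266
(1-p)^(n-k) = 0.65^3 = 0.274625
P = 84 * 0.001838266 * 0.274625 ≈ 0.042406

0.042406


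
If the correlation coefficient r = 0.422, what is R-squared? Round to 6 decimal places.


R^2 = r^2 = (0.422)^2 = 0.178084

0.178084


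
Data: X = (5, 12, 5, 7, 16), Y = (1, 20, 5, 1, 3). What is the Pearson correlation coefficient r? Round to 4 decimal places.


r = sum((xi-xbar)(yi-ybar)) / sqrt(sum((xi-xbar)^2) * sum((yi-ybar)^2))
n = 5, xbar = 45/5 = 9, ybar = 30/5 = 6
Sxy = sum((xi-xbar)(yi-ybar)) = 55
Sxx = sum((xi-xbar)^2) = 94
Syy = sum((yi-ybar)^2) = 256
sqrt(Sxx*Syy) ≈ 155.125755
r = Sxy / sqrt(Sxx*Syy) = 55 / 155.125755 ≈ 0.354551

0.3546


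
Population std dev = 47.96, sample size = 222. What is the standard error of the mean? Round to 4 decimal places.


SE = sigma / sqrt(n)
sqrt(222) ≈ 14.899664
SE = 47.96 / 14.899664 ≈ 3.218864

3.2189


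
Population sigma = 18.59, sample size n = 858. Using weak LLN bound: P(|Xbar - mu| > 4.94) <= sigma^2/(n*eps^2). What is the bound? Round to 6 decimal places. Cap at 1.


bound = min(1, sigma^2/(n*eps^2))
sigma^2 = 18.59^2 = 345.5881
n*eps^2 = 858 * 4.94^2 = 858 * 24.4036 = 20938.2888
sigma^2/(n*eps^2) = 345.5881 / 20938.2888 = 143/8664 ≈ 0.01650508

0.016505


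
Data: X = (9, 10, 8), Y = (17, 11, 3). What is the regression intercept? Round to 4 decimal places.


a = ybar - b*xbar, where b = sum((xi-xbar)(yi-ybar)) / sum((xi-xbar)^2)
n = 3, xbar = 27/3 = 9, ybar = 31/3 ≈ 10.333333
Sxy = sum((xi-xbar)(yi-ybar)) = 8
Sxx = sum((xi-xbar)^2) = 2
b = Sxy / Sxx = 4
a = 10.333333 - 4 * 9 = -77/3 ≈ -25.666667

-25.6667


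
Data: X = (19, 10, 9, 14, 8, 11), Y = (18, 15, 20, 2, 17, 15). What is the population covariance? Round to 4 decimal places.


Cov = (1/n)*sum((xi-xbar)(yi-ybar))
n = 6, xbar = 71/6 ≈ 11.833333, ybar = 87/6 = 14.5
sum((xi-xbar)(yi-ybar)) = -28.5
Cov = -28.5 / 6 = -4.75

-4.7500


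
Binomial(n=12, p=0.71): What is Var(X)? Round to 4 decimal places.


Var = n*p*(1-p) = 12 * 0.71 * 0.29 = 2.4708

2.4708


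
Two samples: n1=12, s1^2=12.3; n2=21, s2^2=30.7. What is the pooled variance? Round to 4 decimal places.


sp^2 = ((n1-1)*s1^2 + (n2-1)*s2^2)/(n1+n2-2)
(n1-1)*s1^2 = 11 * 12.3 = 135.3
(n2-1)*s2^2 = 20 * 30.7 = 614
numerator = 135.3 + 614 = 749.3
n1+n2-2 = 31
sp^2 = 749.3 / 31 = 7493/310 ≈ 24.170968

24.1710


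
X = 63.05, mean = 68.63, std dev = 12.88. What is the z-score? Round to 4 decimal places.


z = (X - mu) / sigma
X - mu = 63.05 - 68.63 = -5.58
z = -5.58 / 12.88 = -279/644 ≈ -0.433230

-0.4332


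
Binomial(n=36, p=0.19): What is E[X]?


E[X] = n*p = 36 * 0.19 = 6.84

6.84


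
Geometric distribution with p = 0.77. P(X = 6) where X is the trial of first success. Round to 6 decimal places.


P = (1-p)^(k-1) * p
(1-p)^(k-1) = 0.23^5 = 0.0006436343
P = 0.0006436343 * 0.77 ≈ 0.0004955984

0.000496


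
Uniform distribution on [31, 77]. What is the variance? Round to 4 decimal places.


Var = (b-a)^2 / 12
(b-a)^2 = (77 - 31)^2 = 2116
Var = 2116/12 ≈ 176.333333

176.3333


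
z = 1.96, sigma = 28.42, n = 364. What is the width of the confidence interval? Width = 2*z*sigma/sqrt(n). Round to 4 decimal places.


width = 2*z*sigma/sqrt(n)
2*z*sigma = 2 * 1.96 * 28.42 = 111.4064
sqrt(364) ≈ 19.078784
width = 111.4064 / 19.078784 ≈ 5.839282

5.8393


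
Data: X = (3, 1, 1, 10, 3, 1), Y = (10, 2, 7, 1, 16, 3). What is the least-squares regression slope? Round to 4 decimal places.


b = sum((xi-xbar)(yi-ybar)) / sum((xi-xbar)^2)
n = 6, xbar = 19/6 ≈ 3.166667, ybar = 39/6 = 6.5
Sxy = sum((xi-xbar)(yi-ybar)) = -23.5
Sxx = sum((xi-xbar)^2) = 365/6 ≈ 60.833333
b = Sxy / Sxx = -141/365 ≈ -0.386301

-0.3863


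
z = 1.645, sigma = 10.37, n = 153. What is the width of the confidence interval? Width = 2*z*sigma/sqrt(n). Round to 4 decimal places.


width = 2*z*sigma/sqrt(n)
2*z*sigma = 2 * 1.645 * 10.37 = 34.1173
sqrt(153) ≈ 12.369317
width = 34.1173 / 12.369317 ≈ 2.758220

2.7582


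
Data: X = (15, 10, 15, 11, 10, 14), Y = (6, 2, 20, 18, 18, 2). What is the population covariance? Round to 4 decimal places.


Cov = (1/n)*sum((xi-xbar)(yi-ybar))
n = 6, xbar = 75/6 = 12.5, ybar = 66/6 = 11
sum((xi-xbar)(yi-ybar)) = -9
Cov = -9 / 6 = -1.5

-1.5000


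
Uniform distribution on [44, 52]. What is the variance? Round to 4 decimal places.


Var = (b-a)^2 / 12
(b-a)^2 = (52 - 44)^2 = 64
Var = 64/12 ≈ 5.333333

5.3333


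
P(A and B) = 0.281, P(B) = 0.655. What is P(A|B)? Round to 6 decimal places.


P(A|B) = P(A and B) / P(B) = 0.281 / 0.655 = 281/655 ≈ 0.42900763

0.429008


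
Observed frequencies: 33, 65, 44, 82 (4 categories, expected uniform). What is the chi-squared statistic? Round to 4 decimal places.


chi2 = sum((O-E)^2/E), E = total/4
total = 224, E = 224/4 = 56
(33 - 56)^2 / 56 = 529 / 56 = 529/56 ≈ 9.446429
(65 - 56)^2 / 56 = 81 / 56 = 81/56 ≈ 1.446429
(44 - 56)^2 / 56 = 144 / 56 = 18/7 ≈ 2.571429
(82 - 56)^2 / 56 = 676 / 56 = 169/14 ≈ 12.071429
chi2 = 715/28 ≈ 25.535714

25.5357


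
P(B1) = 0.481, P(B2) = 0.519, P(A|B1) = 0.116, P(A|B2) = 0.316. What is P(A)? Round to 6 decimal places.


P(A) = P(A|B1)*P(B1) + P(A|B2)*P(B2)
P(A|B1)*P(B1) = 0.116 * 0.481 = 0.055796
P(A|B2)*P(B2) = 0.316 * 0.519 = 0.164004
P(A) = 0.055796 + 0.164004 = 0.2198

0.219800


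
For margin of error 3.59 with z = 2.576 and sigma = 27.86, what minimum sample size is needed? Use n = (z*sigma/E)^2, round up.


z*sigma/E = 2.576 * 27.86 / 3.59 ≈ 19.990908
(z*sigma/E)^2 ≈ 399.636406
round up: n = 400

400


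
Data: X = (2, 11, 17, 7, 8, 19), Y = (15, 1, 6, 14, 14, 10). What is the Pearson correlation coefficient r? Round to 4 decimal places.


r = sum((xi-xbar)(yi-ybar)) / sqrt(sum((xi-xbar)^2) * sum((yi-ybar)^2))
n = 6, xbar = 64/6 = 32/3 ≈ 10.666667, ybar = 60/6 = 10
Sxy = sum((xi-xbar)(yi-ybar)) = -97
Sxx = sum((xi-xbar)^2) = 616/3 ≈ 205.333333
Syy = sum((yi-ybar)^2) = 154
sqrt(Sxx*Syy) ≈ 177.823883
r = Sxy / sqrt(Sxx*Syy) = -97 / 177.823883 ≈ -0.545484

-0.5455


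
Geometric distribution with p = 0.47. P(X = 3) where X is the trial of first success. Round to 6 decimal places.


P = (1-p)^(k-1) * p
(1-p)^(k-1) = 0.53^2 = 0.2809
P = 0.2809 * 0.47 = 0.132023

0.132023


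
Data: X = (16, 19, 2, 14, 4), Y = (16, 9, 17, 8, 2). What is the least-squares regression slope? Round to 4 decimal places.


b = sum((xi-xbar)(yi-ybar)) / sum((xi-xbar)^2)
n = 5, xbar = 55/5 = 11, ybar = 52/5 = 10.4
Sxy = sum((xi-xbar)(yi-ybar)) = 9
Sxx = sum((xi-xbar)^2) = 228
b = Sxy / Sxx = 3/76 ≈ 0.039474

0.0395


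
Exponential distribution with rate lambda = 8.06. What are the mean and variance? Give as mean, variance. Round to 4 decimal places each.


mean = 1/lam, var = 1/lam^2
mean = 1 / 8.06 = 50/403 ≈ 0.124069
lam^2 = 8.06^2 = 64.9636
var = 1 / 64.9636 ≈ 0.015393

0.1241, 0.0154


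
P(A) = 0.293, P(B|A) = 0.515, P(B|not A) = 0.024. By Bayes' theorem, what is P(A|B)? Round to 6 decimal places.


P(A|B) = P(B|A)*P(A) / P(B), P(B) = P(B|A)*P(A) + P(B|not A)*P(not A)
P(B|A)*P(A) = 0.515 * 0.293 = 0.150895
P(B|not A)*P(not A) = 0.024 * 0.707 = 0.016968
P(B) = 0.150895 + 0.016968 = 0.167863
P(A|B) = 0.150895 / 0.167863 ≈ 0.89891757

0.898918


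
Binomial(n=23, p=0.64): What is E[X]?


E[X] = n*p = 23 * 0.64 = 14.72

14.72


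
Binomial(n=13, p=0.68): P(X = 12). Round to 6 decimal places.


P = C(n,k) * p^k * (1-p)^(n-k)
C(13,12) = 13
p^k = 0.68^12 ≈ 0.009774779
(1-p)^(n-k) = 0.32^1 = 0.32
P = 13 * 0.009774779 * 0.32 ≈ 0.040663

0.040663


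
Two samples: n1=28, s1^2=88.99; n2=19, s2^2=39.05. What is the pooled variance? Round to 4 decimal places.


sp^2 = ((n1-1)*s1^2 + (n2-1)*s2^2)/(n1+n2-2)
(n1-1)*s1^2 = 27 * 88.99 = 2402.73
(n2-1)*s2^2 = 18 * 39.05 = 702.9
numerator = 2402.73 + 702.9 = 3105.63
n1+n2-2 = 45
sp^2 = 3105.63 / 45 = 69.014

69.0140


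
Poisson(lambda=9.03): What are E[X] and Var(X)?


E[X] = Var(X) = lambda = 9.03

9.03, 9.03


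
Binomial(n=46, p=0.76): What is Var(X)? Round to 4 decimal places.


Var = n*p*(1-p) = 46 * 0.76 * 0.24 = 8.3904

8.3904


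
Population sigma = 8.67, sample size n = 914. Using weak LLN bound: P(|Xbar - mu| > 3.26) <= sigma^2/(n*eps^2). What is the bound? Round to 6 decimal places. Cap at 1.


bound = min(1, sigma^2/(n*eps^2))
sigma^2 = 8.67^2 = 75.1689
n*eps^2 = 914 * 3.26^2 = 914 * 10.6276 = 9713.6264
sigma^2/(n*eps^2) = 75.1689 / 9713.6264 ≈ 0.00773850

0.007739


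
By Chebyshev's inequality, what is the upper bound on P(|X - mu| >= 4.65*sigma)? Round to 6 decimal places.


P <= 1/k^2
k^2 = 4.65^2 = 21.6225
1/k^2 = 1 / 21.6225 = 400/8649 ≈ 0.04624812

0.046248


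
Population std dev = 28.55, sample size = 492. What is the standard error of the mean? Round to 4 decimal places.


SE = sigma / sqrt(n)
sqrt(492) ≈ 22.181073
SE = 28.55 / 22.181073 ≈ 1.287133

1.2871


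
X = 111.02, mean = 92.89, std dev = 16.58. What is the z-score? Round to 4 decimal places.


z = (X - mu) / sigma
X - mu = 111.02 - 92.89 = 18.13
z = 18.13 / 16.58 = 1813/1658 ≈ 1.093486

1.0935


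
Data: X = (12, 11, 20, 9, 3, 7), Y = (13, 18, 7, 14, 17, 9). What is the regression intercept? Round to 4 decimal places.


a = ybar - b*xbar, where b = sum((xi-xbar)(yi-ybar)) / sum((xi-xbar)^2)
n = 6, xbar = 62/6 = 31/3 ≈ 10.333333, ybar = 78/6 = 13
Sxy = sum((xi-xbar)(yi-ybar)) = -72
Sxx = sum((xi-xbar)^2) = 490/3 ≈ 163.333333
b = Sxy / Sxx = -108/245 ≈ -0.440816
a = 13 - (-0.440816) * 10.333333 = 4301/245 ≈ 17.555102

17.5551


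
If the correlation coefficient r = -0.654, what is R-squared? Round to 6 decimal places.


R^2 = r^2 = (-0.654)^2 = 0.427716

0.427716


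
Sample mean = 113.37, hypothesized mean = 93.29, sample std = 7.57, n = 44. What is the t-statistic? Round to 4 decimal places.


t = (xbar - mu0) / (s/sqrt(n))
xbar - mu0 = 113.37 - 93.29 = 20.08
sqrt(44) ≈ 6.63324958
s/sqrt(n) = 7.57 / 6.63324958 ≈ 1.14122044
t = 20.08 / 1.14122044 ≈ 17.595198

17.5952


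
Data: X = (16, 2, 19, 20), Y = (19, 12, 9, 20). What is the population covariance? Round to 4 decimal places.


Cov = (1/n)*sum((xi-xbar)(yi-ybar))
n = 4, xbar = 57/4 = 14.25, ybar = 60/4 = 15
sum((xi-xbar)(yi-ybar)) = 44
Cov = 44 / 4 = 11

11.0000


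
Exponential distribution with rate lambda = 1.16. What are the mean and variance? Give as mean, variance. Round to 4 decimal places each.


mean = 1/lam, var = 1/lam^2
mean = 1 / 1.16 = 25/29 ≈ 0.862069
lam^2 = 1.16^2 = 1.3456
var = 1 / 1.3456 = 625/841 ≈ 0.743163

0.8621, 0.7432


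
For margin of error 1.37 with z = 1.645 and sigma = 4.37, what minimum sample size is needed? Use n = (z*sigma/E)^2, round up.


z*sigma/E = 1.645 * 4.37 / 1.37 ≈ 5.247190
(z*sigma/E)^2 ≈ 27.533001
round up: n = 28

28


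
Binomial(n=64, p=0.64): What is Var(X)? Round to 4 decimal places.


Var = n*p*(1-p) = 64 * 0.64 * 0.36 = 14.7456

14.7456


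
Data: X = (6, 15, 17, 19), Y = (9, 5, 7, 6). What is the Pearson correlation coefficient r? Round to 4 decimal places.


r = sum((xi-xbar)(yi-ybar)) / sqrt(sum((xi-xbar)^2) * sum((yi-ybar)^2))
n = 4, xbar = 57/4 = 14.25, ybar = 27/4 = 6.75
Sxy = sum((xi-xbar)(yi-ybar)) = -22.75
Sxx = sum((xi-xbar)^2) = 98.75
Syy = sum((yi-ybar)^2) = 8.75
sqrt(Sxx*Syy) ≈ 29.394940
r = Sxy / sqrt(Sxx*Syy) = -22.75 / 29.394940 ≈ -0.773943

-0.7739


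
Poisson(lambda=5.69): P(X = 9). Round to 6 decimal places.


P = e^(-lam) * lam^k / k!
e^(-5.69) ≈ 0.003379593
lam^k = 5.69^9 ≈ 6251876.603747
k! = 9! = 362880
P = 0.003379593 * 6251876.603747 / 362880 ≈ 0.058225

0.058225


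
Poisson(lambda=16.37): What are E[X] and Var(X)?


E[X] = Var(X) = lambda = 16.37

16.37, 16.37


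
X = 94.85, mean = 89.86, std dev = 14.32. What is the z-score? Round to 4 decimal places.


z = (X - mu) / sigma
X - mu = 94.85 - 89.86 = 4.99
z = 4.99 / 14.32 = 499/1432 ≈ 0.348464

0.3485


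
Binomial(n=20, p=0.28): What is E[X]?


E[X] = n*p = 20 * 0.28 = 5.6

5.6


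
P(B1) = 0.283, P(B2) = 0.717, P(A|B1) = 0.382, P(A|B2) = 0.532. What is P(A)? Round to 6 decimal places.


P(A) = P(A|B1)*P(B1) + P(A|B2)*P(B2)
P(A|B1)*P(B1) = 0.382 * 0.283 = 0.108106
P(A|B2)*P(B2) = 0.532 * 0.717 = 0.381444
P(A) = 0.108106 + 0.381444 = 0.48955

0.489550


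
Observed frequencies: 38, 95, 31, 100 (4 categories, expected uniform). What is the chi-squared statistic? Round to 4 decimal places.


chi2 = sum((O-E)^2/E), E = total/4
total = 264, E = 264/4 = 66
(38 - 66)^2 / 66 = 784 / 66 = 392/33 ≈ 11.878788
(95 - 66)^2 / 66 = 841 / 66 = 841/66 ≈ 12.742424
(31 - 66)^2 / 66 = 1225 / 66 = 1225/66 ≈ 18.560606
(100 - 66)^2 / 66 = 1156 / 66 = 578/33 ≈ 17.515152
chi2 = 2003/33 ≈ 60.696970

60.6970


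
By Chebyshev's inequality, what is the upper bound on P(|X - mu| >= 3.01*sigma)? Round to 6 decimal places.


P <= 1/k^2
k^2 = 3.01^2 = 9.0601
1/k^2 = 1 / 9.0601 ≈ 0.11037406

0.110374


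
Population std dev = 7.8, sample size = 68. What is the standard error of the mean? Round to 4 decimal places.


SE = sigma / sqrt(n)
sqrt(68) ≈ 8.246211
SE = 7.8 / 8.246211 ≈ 0.945889

0.9459


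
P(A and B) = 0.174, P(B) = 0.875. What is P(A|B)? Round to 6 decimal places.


P(A|B) = P(A and B) / P(B) = 0.174 / 0.875 = 174/875 ≈ 0.19885714

0.198857


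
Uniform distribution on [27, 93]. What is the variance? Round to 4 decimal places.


Var = (b-a)^2 / 12
(b-a)^2 = (93 - 27)^2 = 4356
Var = 4356/12 = 363

363.0000


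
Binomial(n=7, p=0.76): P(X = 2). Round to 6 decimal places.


P = C(n,k) * p^k * (1-p)^(n-k)
C(7,2) = 21
p^k = 0.76^2 = 0.5776
(1-p)^(n-k) = 0.24^5 = 0.0007962624
P = 21 * 0.5776 * 0.0007962624 ≈ 0.009658

0.009658


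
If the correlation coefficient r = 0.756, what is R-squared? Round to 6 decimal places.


R^2 = r^2 = (0.756)^2 = 0.571536

0.571536


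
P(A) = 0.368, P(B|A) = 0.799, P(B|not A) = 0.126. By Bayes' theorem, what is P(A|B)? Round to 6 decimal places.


P(A|B) = P(B|A)*P(A) / P(B), P(B) = P(B|A)*P(A) + P(B|not A)*P(not A)
P(B|A)*P(A) = 0.799 * 0.368 = 0.294032
P(B|not A)*P(not A) = 0.126 * 0.632 = 0.079632
P(B) = 0.294032 + 0.079632 = 0.373664
P(A|B) = 0.294032 / 0.373664 ≈ 0.78688876

0.786889


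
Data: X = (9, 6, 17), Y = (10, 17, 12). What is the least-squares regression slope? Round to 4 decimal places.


b = sum((xi-xbar)(yi-ybar)) / sum((xi-xbar)^2)
n = 3, xbar = 32/3 ≈ 10.666667, ybar = 39/3 = 13
Sxy = sum((xi-xbar)(yi-ybar)) = -20
Sxx = sum((xi-xbar)^2) = 194/3 ≈ 64.666667
b = Sxy / Sxx = -30/97 ≈ -0.309278

-0.3093


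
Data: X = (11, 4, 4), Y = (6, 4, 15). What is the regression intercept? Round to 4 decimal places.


a = ybar - b*xbar, where b = sum((xi-xbar)(yi-ybar)) / sum((xi-xbar)^2)
n = 3, xbar = 19/3 ≈ 6.333333, ybar = 25/3 ≈ 8.333333
Sxy = sum((xi-xbar)(yi-ybar)) = -49/3 ≈ -16.333333
Sxx = sum((xi-xbar)^2) = 98/3 ≈ 32.666667
b = Sxy / Sxx = -0.5
a = 8.333333 - (-0.5) * 6.333333 = 11.5

11.5000


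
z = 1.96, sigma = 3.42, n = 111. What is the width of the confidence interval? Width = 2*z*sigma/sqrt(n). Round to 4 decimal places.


width = 2*z*sigma/sqrt(n)
2*z*sigma = 2 * 1.96 * 3.42 = 13.4064
sqrt(111) ≈ 10.535654
width = 13.4064 / 10.535654 ≈ 1.272479

1.2725


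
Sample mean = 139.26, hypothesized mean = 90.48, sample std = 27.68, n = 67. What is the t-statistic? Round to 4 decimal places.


t = (xbar - mu0) / (s/sqrt(n))
xbar - mu0 = 139.26 - 90.48 = 48.78
sqrt(67) ≈ 8.18535277
s/sqrt(n) = 27.68 / 8.18535277 ≈ 3.38165022
t = 48.78 / 3.38165022 ≈ 14.424910

14.4249


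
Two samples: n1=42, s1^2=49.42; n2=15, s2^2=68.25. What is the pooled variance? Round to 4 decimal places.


sp^2 = ((n1-1)*s1^2 + (n2-1)*s2^2)/(n1+n2-2)
(n1-1)*s1^2 = 41 * 49.42 = 2026.22
(n2-1)*s2^2 = 14 * 68.25 = 955.5
numerator = 2026.22 + 955.5 = 2981.72
n1+n2-2 = 55
sp^2 = 2981.72 / 55 = 74543/1375 ≈ 54.213091

54.2131


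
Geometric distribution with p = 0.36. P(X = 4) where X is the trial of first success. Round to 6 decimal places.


P = (1-p)^(k-1) * p
(1-p)^(k-1) = 0.64^3 = 0.262144
P = 0.262144 * 0.36 = 0.09437184

0.094372


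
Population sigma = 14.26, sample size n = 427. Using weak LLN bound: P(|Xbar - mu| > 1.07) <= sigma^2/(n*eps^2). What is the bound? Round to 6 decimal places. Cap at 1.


bound = min(1, sigma^2/(n*eps^2))
sigma^2 = 14.26^2 = 203.3476
n*eps^2 = 427 * 1.07^2 = 427 * 1.1449 = 488.8723
sigma^2/(n*eps^2) = 203.3476 / 488.8723 ≈ 0.41595239

0.415952


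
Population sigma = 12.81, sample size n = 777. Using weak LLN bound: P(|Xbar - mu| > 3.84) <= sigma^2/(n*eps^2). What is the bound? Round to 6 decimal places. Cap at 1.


bound = min(1, sigma^2/(n*eps^2))
sigma^2 = 12.81^2 = 164.0961
n*eps^2 = 777 * 3.84^2 = 777 * 14.7456 = 11457.3312
sigma^2/(n*eps^2) = 164.0961 / 11457.3312 ≈ 0.01432237

0.014322


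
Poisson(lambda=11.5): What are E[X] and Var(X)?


E[X] = Var(X) = lambda = 11.5

11.5, 11.5


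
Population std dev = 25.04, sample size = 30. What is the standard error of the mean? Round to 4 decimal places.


SE = sigma / sqrt(n)
sqrt(30) ≈ 5.477226
SE = 25.04 / 5.477226 ≈ 4.571658

4.5717


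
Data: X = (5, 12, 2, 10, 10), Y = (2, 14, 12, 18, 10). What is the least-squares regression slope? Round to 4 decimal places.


b = sum((xi-xbar)(yi-ybar)) / sum((xi-xbar)^2)
n = 5, xbar = 39/5 = 7.8, ybar = 56/5 = 11.2
Sxy = sum((xi-xbar)(yi-ybar)) = 45.2
Sxx = sum((xi-xbar)^2) = 68.8
b = Sxy / Sxx = 113/172 ≈ 0.656977

0.6570


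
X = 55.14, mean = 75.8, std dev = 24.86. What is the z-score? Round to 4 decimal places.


z = (X - mu) / sigma
X - mu = 55.14 - 75.8 = -20.66
z = -20.66 / 24.86 = -1033/1243 ≈ -0.831054

-0.8311


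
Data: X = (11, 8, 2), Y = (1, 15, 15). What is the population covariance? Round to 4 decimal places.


Cov = (1/n)*sum((xi-xbar)(yi-ybar))
n = 3, xbar = 21/3 = 7, ybar = 31/3 ≈ 10.333333
sum((xi-xbar)(yi-ybar)) = -56
Cov = -56 / 3 = -56/3 ≈ -18.666667

-18.6667


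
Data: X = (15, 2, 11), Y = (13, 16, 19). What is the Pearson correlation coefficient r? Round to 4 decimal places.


r = sum((xi-xbar)(yi-ybar)) / sqrt(sum((xi-xbar)^2) * sum((yi-ybar)^2))
n = 3, xbar = 28/3 ≈ 9.333333, ybar = 48/3 = 16
Sxy = sum((xi-xbar)(yi-ybar)) = -12
Sxx = sum((xi-xbar)^2) = 266/3 ≈ 88.666667
Syy = sum((yi-ybar)^2) = 18
sqrt(Sxx*Syy) ≈ 39.949969
r = Sxy / sqrt(Sxx*Syy) = -12 / 39.949969 ≈ -0.300376

-0.3004


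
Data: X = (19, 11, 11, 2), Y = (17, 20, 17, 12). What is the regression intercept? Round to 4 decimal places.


a = ybar - b*xbar, where b = sum((xi-xbar)(yi-ybar)) / sum((xi-xbar)^2)
n = 4, xbar = 43/4 = 10.75, ybar = 66/4 = 16.5
Sxy = sum((xi-xbar)(yi-ybar)) = 44.5
Sxx = sum((xi-xbar)^2) = 144.75
b = Sxy / Sxx = 178/579 ≈ 0.307427
a = 16.5 - 0.307427 * 10.75 = 7640/579 ≈ 13.195164

13.1952


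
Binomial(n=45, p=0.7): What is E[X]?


E[X] = n*p = 45 * 0.7 = 31.5

31.5


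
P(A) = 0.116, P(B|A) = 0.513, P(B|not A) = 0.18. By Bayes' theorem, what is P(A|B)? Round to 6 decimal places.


P(A|B) = P(B|A)*P(A) / P(B), P(B) = P(B|A)*P(A) + P(B|not A)*P(not A)
P(B|A)*P(A) = 0.513 * 0.116 = 0.059508
P(B|not A)*P(not A) = 0.18 * 0.884 = 0.15912
P(B) = 0.059508 + 0.15912 = 0.218628
P(A|B) = 0.059508 / 0.218628 = 1653/6073 ≈ 0.27218837

0.272188


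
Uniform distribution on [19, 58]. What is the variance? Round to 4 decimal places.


Var = (b-a)^2 / 12
(b-a)^2 = (58 - 19)^2 = 1521
Var = 1521/12 = 126.75

126.7500


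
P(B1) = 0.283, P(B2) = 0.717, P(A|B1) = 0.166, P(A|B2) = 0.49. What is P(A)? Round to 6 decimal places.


P(A) = P(A|B1)*P(B1) + P(A|B2)*P(B2)
P(A|B1)*P(B1) = 0.166 * 0.283 = 0.046978
P(A|B2)*P(B2) = 0.49 * 0.717 = 0.35133
P(A) = 0.046978 + 0.35133 = 0.398308

0.398308


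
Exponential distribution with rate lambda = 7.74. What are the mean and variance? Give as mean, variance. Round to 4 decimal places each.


mean = 1/lam, var = 1/lam^2
mean = 1 / 7.74 = 50/387 ≈ 0.129199
lam^2 = 7.74^2 = 59.9076
var = 1 / 59.9076 ≈ 0.016692

0.1292, 0.0167


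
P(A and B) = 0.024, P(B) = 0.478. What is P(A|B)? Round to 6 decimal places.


P(A|B) = P(A and B) / P(B) = 0.024 / 0.478 = 12/239 ≈ 0.05020921

0.050209


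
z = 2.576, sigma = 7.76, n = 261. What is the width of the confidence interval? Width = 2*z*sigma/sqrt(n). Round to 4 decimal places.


width = 2*z*sigma/sqrt(n)
2*z*sigma = 2 * 2.576 * 7.76 = 39.97952
sqrt(261) ≈ 16.155494
width = 39.97952 / 16.155494 ≈ 2.474670

2.4747


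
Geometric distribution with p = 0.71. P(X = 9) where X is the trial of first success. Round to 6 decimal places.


P = (1-p)^(k-1) * p
(1-p)^(k-1) = 0.29^8 ≈ 0.00005002464
P = 0.00005002464 * 0.71 ≈ 0.00003551750

0.000036


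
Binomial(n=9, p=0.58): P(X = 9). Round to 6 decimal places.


P = C(n,k) * p^k * (1-p)^(n-k)
C(9,9) = 1
p^k = 0.58^9 ≈ 0.007427659
(1-p)^(n-k) = 0.42^0 = 1
P = 1 * 0.007427659 * 1 ≈ 0.007428

0.007428


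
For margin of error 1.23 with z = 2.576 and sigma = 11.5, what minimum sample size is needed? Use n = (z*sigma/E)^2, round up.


z*sigma/E = 2.576 * 11.5 / 1.23 = 14812/615 ≈ 24.084553
(z*sigma/E)^2 ≈ 580.065686
round up: n = 581

581


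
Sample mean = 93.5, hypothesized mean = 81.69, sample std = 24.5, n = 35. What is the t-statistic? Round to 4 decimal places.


t = (xbar - mu0) / (s/sqrt(n))
xbar - mu0 = 93.5 - 81.69 = 11.81
sqrt(35) ≈ 5.91607978
s/sqrt(n) = 24.5 / 5.91607978 ≈ 4.14125585
t = 11.81 / 4.14125585 ≈ 2.851792

2.8518


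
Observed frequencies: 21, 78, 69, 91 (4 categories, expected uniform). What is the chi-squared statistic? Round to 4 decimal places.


chi2 = sum((O-E)^2/E), E = total/4
total = 259, E = 259/4 = 64.75
(21 - 64.75)^2 / 64.75 = 1914.0625 / 64.75 = 4375/148 ≈ 29.560811
(78 - 64.75)^2 / 64.75 = 175.5625 / 64.75 = 2809/1036 ≈ 2.711390
(69 - 64.75)^2 / 64.75 = 18.0625 / 64.75 = 289/1036 ≈ 0.278958
(91 - 64.75)^2 / 64.75 = 689.0625 / 64.75 = 1575/148 ≈ 10.641892
chi2 = 11187/259 ≈ 43.193050

43.1931


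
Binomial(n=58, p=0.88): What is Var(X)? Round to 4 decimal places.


Var = n*p*(1-p) = 58 * 0.88 * 0.12 = 6.1248

6.1248


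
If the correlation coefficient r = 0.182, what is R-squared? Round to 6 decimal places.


R^2 = r^2 = (0.182)^2 = 0.033124

0.033124


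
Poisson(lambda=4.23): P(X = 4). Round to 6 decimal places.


P = e^(-lam) * lam^k / k!
e^(-4.23) ≈ 0.01455239
lam^k = 4.23^4 ≈ 320.155870
k! = 4! = 24
P = 0.01455239 * 320.155870 / 24 ≈ 0.194126

0.194126


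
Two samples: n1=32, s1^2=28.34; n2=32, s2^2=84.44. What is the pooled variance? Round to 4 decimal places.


sp^2 = ((n1-1)*s1^2 + (n2-1)*s2^2)/(n1+n2-2)
(n1-1)*s1^2 = 31 * 28.34 = 878.54
(n2-1)*s2^2 = 31 * 84.44 = 2617.64
numerator = 878.54 + 2617.64 = 3496.18
n1+n2-2 = 62
sp^2 = 3496.18 / 62 = 56.39

56.3900


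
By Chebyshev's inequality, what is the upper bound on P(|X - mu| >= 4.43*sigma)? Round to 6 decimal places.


P <= 1/k^2
k^2 = 4.43^2 = 19.6249
1/k^2 = 1 / 19.6249 ≈ 0.05095567

0.050956


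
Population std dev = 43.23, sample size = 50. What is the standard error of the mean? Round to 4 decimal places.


SE = sigma / sqrt(n)
sqrt(50) ≈ 7.071068
SE = 43.23 / 7.071068 ≈ 6.113645

6.1136


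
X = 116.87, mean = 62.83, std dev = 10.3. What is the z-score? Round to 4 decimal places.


z = (X - mu) / sigma
X - mu = 116.87 - 62.83 = 54.04
z = 54.04 / 10.3 = 2702/515 ≈ 5.246602

5.2466


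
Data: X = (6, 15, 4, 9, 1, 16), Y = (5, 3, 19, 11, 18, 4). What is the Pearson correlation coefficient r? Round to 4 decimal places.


r = sum((xi-xbar)(yi-ybar)) / sqrt(sum((xi-xbar)^2) * sum((yi-ybar)^2))
n = 6, xbar = 51/6 = 8.5, ybar = 60/6 = 10
Sxy = sum((xi-xbar)(yi-ybar)) = -178
Sxx = sum((xi-xbar)^2) = 181.5
Syy = sum((yi-ybar)^2) = 256
sqrt(Sxx*Syy) ≈ 215.555097
r = Sxy / sqrt(Sxx*Syy) = -178 / 215.555097 ≈ -0.825775

-0.8258


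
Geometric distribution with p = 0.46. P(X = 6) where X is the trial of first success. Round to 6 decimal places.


P = (1-p)^(k-1) * p
(1-p)^(k-1) = 0.54^5 ≈ 0.04591650
P = 0.04591650 * 0.46 ≈ 0.02112159

0.021122


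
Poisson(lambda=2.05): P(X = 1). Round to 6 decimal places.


P = e^(-lam) * lam^k / k!
e^(-2.05) ≈ 0.1287349
lam^k = 2.05^1 = 2.05
k! = 1! = 1
P = 0.1287349 * 2.05 / 1 ≈ 0.263907

0.263907


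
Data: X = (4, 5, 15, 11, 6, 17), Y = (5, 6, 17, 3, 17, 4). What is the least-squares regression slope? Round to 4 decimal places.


b = sum((xi-xbar)(yi-ybar)) / sum((xi-xbar)^2)
n = 6, xbar = 58/6 = 29/3 ≈ 9.666667, ybar = 52/6 = 26/3 ≈ 8.666667
Sxy = sum((xi-xbar)(yi-ybar)) = 16/3 ≈ 5.333333
Sxx = sum((xi-xbar)^2) = 454/3 ≈ 151.333333
b = Sxy / Sxx = 8/227 ≈ 0.035242

0.0352


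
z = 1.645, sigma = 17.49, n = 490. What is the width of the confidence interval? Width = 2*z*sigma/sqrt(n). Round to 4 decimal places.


width = 2*z*sigma/sqrt(n)
2*z*sigma = 2 * 1.645 * 17.49 = 57.5421
sqrt(490) ≈ 22.135944
width = 57.5421 / 22.135944 ≈ 2.599487

2.5995


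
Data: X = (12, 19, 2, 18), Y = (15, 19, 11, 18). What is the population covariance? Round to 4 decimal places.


Cov = (1/n)*sum((xi-xbar)(yi-ybar))
n = 4, xbar = 51/4 = 12.75, ybar = 63/4 = 15.75
sum((xi-xbar)(yi-ybar)) = 83.75
Cov = 83.75 / 4 = 20.9375

20.9375


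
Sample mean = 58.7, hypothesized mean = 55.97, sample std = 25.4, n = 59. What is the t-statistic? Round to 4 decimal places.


t = (xbar - mu0) / (s/sqrt(n))
xbar - mu0 = 58.7 - 55.97 = 2.73
sqrt(59) ≈ 7.68114575
s/sqrt(n) = 25.4 / 7.68114575 ≈ 3.30679834
t = 2.73 / 3.30679834 ≈ 0.825572

0.8256


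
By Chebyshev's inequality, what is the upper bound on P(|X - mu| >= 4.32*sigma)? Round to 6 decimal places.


P <= 1/k^2
k^2 = 4.32^2 = 18.6624
1/k^2 = 1 / 18.6624 ≈ 0.05358368

0.053584


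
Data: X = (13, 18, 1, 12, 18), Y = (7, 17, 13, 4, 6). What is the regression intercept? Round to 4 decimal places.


a = ybar - b*xbar, where b = sum((xi-xbar)(yi-ybar)) / sum((xi-xbar)^2)
n = 5, xbar = 62/5 = 12.4, ybar = 47/5 = 9.4
Sxy = sum((xi-xbar)(yi-ybar)) = -16.8
Sxx = sum((xi-xbar)^2) = 193.2
b = Sxy / Sxx = -2/23 ≈ -0.086957
a = 9.4 - (-0.086957) * 12.4 = 241/23 ≈ 10.478261

10.4783


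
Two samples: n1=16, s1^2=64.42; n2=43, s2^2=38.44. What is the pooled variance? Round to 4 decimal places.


sp^2 = ((n1-1)*s1^2 + (n2-1)*s2^2)/(n1+n2-2)
(n1-1)*s1^2 = 15 * 64.42 = 966.3
(n2-1)*s2^2 = 42 * 38.44 = 1614.48
numerator = 966.3 + 1614.48 = 2580.78
n1+n2-2 = 57
sp^2 = 2580.78 / 57 = 43013/950 ≈ 45.276842

45.2768


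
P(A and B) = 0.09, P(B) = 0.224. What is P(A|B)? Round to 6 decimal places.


P(A|B) = P(A and B) / P(B) = 0.09 / 0.224 = 45/112 ≈ 0.40178571

0.401786


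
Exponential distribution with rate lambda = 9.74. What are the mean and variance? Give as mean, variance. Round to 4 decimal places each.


mean = 1/lam, var = 1/lam^2
mean = 1 / 9.74 = 50/487 ≈ 0.102669
lam^2 = 9.74^2 = 94.8676
var = 1 / 94.8676 ≈ 0.010541

0.1027, 0.0105


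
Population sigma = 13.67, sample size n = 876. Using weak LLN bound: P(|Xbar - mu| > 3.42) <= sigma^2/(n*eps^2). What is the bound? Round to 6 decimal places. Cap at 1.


bound = min(1, sigma^2/(n*eps^2))
sigma^2 = 13.67^2 = 186.8689
n*eps^2 = 876 * 3.42^2 = 876 * 11.6964 = 10246.0464
sigma^2/(n*eps^2) = 186.8689 / 10246.0464 ≈ 0.01823815

0.018238


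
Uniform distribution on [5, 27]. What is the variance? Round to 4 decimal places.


Var = (b-a)^2 / 12
(b-a)^2 = (27 - 5)^2 = 484
Var = 484/12 ≈ 40.333333

40.3333


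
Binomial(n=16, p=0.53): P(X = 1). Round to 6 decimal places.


P = C(n,k) * p^k * (1-p)^(n-k)
C(16,1) = 16
p^k = 0.53^1 = 0.53
(1-p)^(n-k) = 0.47^15 ≈ 0.00001206335
P = 16 * 0.53 * 0.00001206335 ≈ 0.000102

0.000102


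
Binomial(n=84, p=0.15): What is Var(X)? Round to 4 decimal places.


Var = n*p*(1-p) = 84 * 0.15 * 0.85 = 10.71

10.7100


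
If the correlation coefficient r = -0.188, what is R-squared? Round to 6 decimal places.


R^2 = r^2 = (-0.188)^2 = 0.035344

0.035344


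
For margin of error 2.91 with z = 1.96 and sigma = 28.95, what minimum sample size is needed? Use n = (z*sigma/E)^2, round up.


z*sigma/E = 1.96 * 28.95 / 2.91 = 9457/485 ≈ 19.498969
(z*sigma/E)^2 ≈ 380.209795
round up: n = 381

381


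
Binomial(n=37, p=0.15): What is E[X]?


E[X] = n*p = 37 * 0.15 = 5.55

5.55


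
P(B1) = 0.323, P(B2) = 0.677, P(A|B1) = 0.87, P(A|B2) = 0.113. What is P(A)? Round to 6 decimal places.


P(A) = P(A|B1)*P(B1) + P(A|B2)*P(B2)
P(A|B1)*P(B1) = 0.87 * 0.323 = 0.28101
P(A|B2)*P(B2) = 0.113 * 0.677 = 0.076501
P(A) = 0.28101 + 0.076501 = 0.357511

0.357511


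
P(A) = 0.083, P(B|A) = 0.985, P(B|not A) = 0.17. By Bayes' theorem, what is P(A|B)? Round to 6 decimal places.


P(A|B) = P(B|A)*P(A) / P(B), P(B) = P(B|A)*P(A) + P(B|not A)*P(not A)
P(B|A)*P(A) = 0.985 * 0.083 = 0.081755
P(B|not A)*P(not A) = 0.17 * 0.917 = 0.15589
P(B) = 0.081755 + 0.15589 = 0.237645
P(A|B) = 0.081755 / 0.237645 ≈ 0.34402154

0.344022


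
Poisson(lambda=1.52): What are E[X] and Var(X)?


E[X] = Var(X) = lambda = 1.52

1.52, 1.52


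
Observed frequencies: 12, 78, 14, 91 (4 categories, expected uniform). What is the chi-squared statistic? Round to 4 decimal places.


chi2 = sum((O-E)^2/E), E = total/4
total = 195, E = 195/4 = 48.75
(12 - 48.75)^2 / 48.75 = 1350.5625 / 48.75 = 7203/260 ≈ 27.703846
(78 - 48.75)^2 / 48.75 = 855.5625 / 48.75 = 17.55
(14 - 48.75)^2 / 48.75 = 1207.5625 / 48.75 = 19321/780 ≈ 24.770513
(91 - 48.75)^2 / 48.75 = 1785.0625 / 48.75 = 2197/60 ≈ 36.616667
chi2 = 4159/39 ≈ 106.641026

106.6410


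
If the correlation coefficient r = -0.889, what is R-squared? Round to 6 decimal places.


R^2 = r^2 = (-0.889)^2 = 0.790321

0.790321


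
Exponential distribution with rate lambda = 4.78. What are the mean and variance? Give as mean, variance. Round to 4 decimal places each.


mean = 1/lam, var = 1/lam^2
mean = 1 / 4.78 = 50/239 ≈ 0.209205
lam^2 = 4.78^2 = 22.8484
var = 1 / 22.8484 ≈ 0.043767

0.2092, 0.0438


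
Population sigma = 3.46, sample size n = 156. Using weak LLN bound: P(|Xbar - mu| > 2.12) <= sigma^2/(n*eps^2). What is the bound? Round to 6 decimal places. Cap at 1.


bound = min(1, sigma^2/(n*eps^2))
sigma^2 = 3.46^2 = 11.9716
n*eps^2 = 156 * 2.12^2 = 156 * 4.4944 = 701.1264
sigma^2/(n*eps^2) = 11.9716 / 701.1264 ≈ 0.01707481

0.017075


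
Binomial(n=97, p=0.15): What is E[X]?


E[X] = n*p = 97 * 0.15 = 14.55

14.55


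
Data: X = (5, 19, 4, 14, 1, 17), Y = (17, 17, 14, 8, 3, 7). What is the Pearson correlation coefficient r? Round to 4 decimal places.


r = sum((xi-xbar)(yi-ybar)) / sqrt(sum((xi-xbar)^2) * sum((yi-ybar)^2))
n = 6, xbar = 60/6 = 10, ybar = 66/6 = 11
Sxy = sum((xi-xbar)(yi-ybar)) = 38
Sxx = sum((xi-xbar)^2) = 288
Syy = sum((yi-ybar)^2) = 170
sqrt(Sxx*Syy) ≈ 221.269067
r = Sxy / sqrt(Sxx*Syy) = 38 / 221.269067 ≈ 0.171737

0.1717


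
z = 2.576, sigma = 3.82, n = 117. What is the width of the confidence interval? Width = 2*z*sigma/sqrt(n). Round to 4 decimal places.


width = 2*z*sigma/sqrt(n)
2*z*sigma = 2 * 2.576 * 3.82 = 19.68064
sqrt(117) ≈ 10.816654
width = 19.68064 / 10.816654 ≈ 1.819476

1.8195


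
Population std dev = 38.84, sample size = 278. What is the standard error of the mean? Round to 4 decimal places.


SE = sigma / sqrt(n)
sqrt(278) ≈ 16.673332
SE = 38.84 / 16.673332 ≈ 2.329468

2.3295


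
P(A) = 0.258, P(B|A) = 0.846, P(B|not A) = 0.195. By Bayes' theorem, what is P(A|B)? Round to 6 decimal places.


P(A|B) = P(B|A)*P(A) / P(B), P(B) = P(B|A)*P(A) + P(B|not A)*P(not A)
P(B|A)*P(A) = 0.846 * 0.258 = 0.218268
P(B|not A)*P(not A) = 0.195 * 0.742 = 0.14469
P(B) = 0.218268 + 0.14469 = 0.362958
P(A|B) = 0.218268 / 0.362958 ≈ 0.60135883

0.601359


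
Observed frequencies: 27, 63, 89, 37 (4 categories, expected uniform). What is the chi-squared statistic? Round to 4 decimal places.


chi2 = sum((O-E)^2/E), E = total/4
total = 216, E = 216/4 = 54
(27 - 54)^2 / 54 = 729 / 54 = 13.5
(63 - 54)^2 / 54 = 81 / 54 = 1.5
(89 - 54)^2 / 54 = 1225 / 54 = 1225/54 ≈ 22.685185
(37 - 54)^2 / 54 = 289 / 54 = 289/54 ≈ 5.351852
chi2 = 1162/27 ≈ 43.037037

43.0370


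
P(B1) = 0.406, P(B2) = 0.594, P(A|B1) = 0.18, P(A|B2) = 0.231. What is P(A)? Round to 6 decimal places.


P(A) = P(A|B1)*P(B1) + P(A|B2)*P(B2)
P(A|B1)*P(B1) = 0.18 * 0.406 = 0.07308
P(A|B2)*P(B2) = 0.231 * 0.594 = 0.137214
P(A) = 0.07308 + 0.137214 = 0.210294

0.210294


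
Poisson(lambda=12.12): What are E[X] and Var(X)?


E[X] = Var(X) = lambda = 12.12

12.12, 12.12


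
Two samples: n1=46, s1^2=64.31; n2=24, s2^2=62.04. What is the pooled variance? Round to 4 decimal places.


sp^2 = ((n1-1)*s1^2 + (n2-1)*s2^2)/(n1+n2-2)
(n1-1)*s1^2 = 45 * 64.31 = 2893.95
(n2-1)*s2^2 = 23 * 62.04 = 1426.92
numerator = 2893.95 + 1426.92 = 4320.87
n1+n2-2 = 68
sp^2 = 4320.87 / 68 = 432087/6800 ≈ 63.542206

63.5422


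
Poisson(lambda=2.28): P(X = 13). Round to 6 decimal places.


P = e^(-lam) * lam^k / k!
e^(-2.28) ≈ 0.1022842
lam^k = 2.28^13 ≈ 44993.834964
k! = 13! = 6227020800
P = 0.1022842 * 44993.834964 / 6227020800 ≈ 0.000001

0.000001


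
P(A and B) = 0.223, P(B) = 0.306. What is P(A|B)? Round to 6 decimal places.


P(A|B) = P(A and B) / P(B) = 0.223 / 0.306 = 223/306 ≈ 0.72875817

0.728758


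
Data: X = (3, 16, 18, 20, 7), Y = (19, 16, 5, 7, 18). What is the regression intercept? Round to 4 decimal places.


a = ybar - b*xbar, where b = sum((xi-xbar)(yi-ybar)) / sum((xi-xbar)^2)
n = 5, xbar = 64/5 = 12.8, ybar = 65/5 = 13
Sxy = sum((xi-xbar)(yi-ybar)) = -163
Sxx = sum((xi-xbar)^2) = 218.8
b = Sxy / Sxx = -815/1094 ≈ -0.744973
a = 13 - (-0.744973) * 12.8 = 12327/547 ≈ 22.535649

22.5356


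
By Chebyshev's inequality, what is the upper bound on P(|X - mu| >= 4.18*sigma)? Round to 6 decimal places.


P <= 1/k^2
k^2 = 4.18^2 = 17.4724
1/k^2 = 1 / 17.4724 ≈ 0.05723312

0.057233


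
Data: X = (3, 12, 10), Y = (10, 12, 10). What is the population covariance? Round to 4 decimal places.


Cov = (1/n)*sum((xi-xbar)(yi-ybar))
n = 3, xbar = 25/3 ≈ 8.333333, ybar = 32/3 ≈ 10.666667
sum((xi-xbar)(yi-ybar)) = 22/3 ≈ 7.333333
Cov = 7.333333 / 3 = 22/9 ≈ 2.444444

2.4444
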